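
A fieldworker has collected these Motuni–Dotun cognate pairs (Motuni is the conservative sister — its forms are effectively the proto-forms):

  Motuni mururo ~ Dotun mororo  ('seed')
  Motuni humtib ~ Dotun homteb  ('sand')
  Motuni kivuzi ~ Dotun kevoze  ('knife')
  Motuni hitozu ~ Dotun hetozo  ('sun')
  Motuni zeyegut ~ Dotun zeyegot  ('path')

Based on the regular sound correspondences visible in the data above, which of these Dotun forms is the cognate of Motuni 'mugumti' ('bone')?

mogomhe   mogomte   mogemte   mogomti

mogomte

kivuzi ~ kevoze, zeyegut ~ zeyegot — Motuni u corresponds to Dotun o after a consonant, before a consonant other than r, m, n, p, b, f, v.
humtib ~ homteb — Motuni u corresponds to Dotun o after a consonant, before a nasal.
kivuzi ~ kevoze — Motuni i corresponds to Dotun e word-finally.
Applying these to Motuni 'mugumti':
  mugumti → mogumti   (u→o after a consonant, before a consonant other than r, m, n, p, b, f, v)
  mogumti → mogomti   (u→o after a consonant, before a nasal)
  mogomti → mogomte   (i→e word-finally)
So the Dotun cognate is 'mogomte'.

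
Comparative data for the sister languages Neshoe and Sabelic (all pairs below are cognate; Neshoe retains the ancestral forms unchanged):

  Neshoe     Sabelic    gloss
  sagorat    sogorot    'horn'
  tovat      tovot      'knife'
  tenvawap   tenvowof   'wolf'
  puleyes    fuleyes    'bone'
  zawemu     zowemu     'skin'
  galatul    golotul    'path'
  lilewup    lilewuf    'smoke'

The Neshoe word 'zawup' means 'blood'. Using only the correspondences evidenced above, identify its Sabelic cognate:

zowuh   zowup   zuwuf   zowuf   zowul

zowuf

sagorat ~ sogorot, tovat ~ tovot — Neshoe a corresponds to Sabelic o after a consonant, before a consonant other than r, m, n, p, b, f, v.
tenvawap ~ tenvowof, lilewup ~ lilewuf — Neshoe p corresponds to Sabelic f word-finally.
Applying these to Neshoe 'zawup':
  zawup → zowup   (a→o after a consonant, before a consonant other than r, m, n, p, b, f, v)
  zowup → zowuf   (p→f word-finally)
So the Sabelic cognate is 'zowuf'.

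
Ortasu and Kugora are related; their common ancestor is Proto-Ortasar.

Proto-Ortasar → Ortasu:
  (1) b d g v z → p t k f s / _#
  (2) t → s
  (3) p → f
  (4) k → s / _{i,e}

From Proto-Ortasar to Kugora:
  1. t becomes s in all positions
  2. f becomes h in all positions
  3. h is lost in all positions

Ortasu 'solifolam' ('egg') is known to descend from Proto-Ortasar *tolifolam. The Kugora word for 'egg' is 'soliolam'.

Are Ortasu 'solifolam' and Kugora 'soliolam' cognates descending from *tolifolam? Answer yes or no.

Derive the expected Kugora reflex of *tolifolam:
Kugora: *tolifolam
  tolifolam → solifolam   [unconditioned shift]
  solifolam → soliholam   [unconditioned shift]
  soliholam → soliolam   [h-loss]
  giving Kugora soliolam.
Kugora 'soliolam' matches the regular reflex exactly, so the pair is cognate.

yes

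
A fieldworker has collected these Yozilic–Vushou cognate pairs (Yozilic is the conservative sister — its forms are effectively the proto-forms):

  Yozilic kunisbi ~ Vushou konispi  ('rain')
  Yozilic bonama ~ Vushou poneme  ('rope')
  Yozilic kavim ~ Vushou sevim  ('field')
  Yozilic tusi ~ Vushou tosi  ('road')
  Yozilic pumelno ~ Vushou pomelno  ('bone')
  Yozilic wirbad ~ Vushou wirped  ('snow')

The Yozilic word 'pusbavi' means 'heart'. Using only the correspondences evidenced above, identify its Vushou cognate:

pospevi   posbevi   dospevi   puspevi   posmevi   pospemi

pospevi

tusi ~ tosi — Yozilic u corresponds to Vushou o after a consonant, before a consonant other than r, m, n, p, b, f, v.
wirbad ~ wirped — Yozilic b corresponds to Vushou p after a consonant, before a back vowel.
kavim ~ sevim — Yozilic a corresponds to Vushou e after a consonant, before a labial obstruent.
Applying these to Yozilic 'pusbavi':
  pusbavi → posbavi   (u→o after a consonant, before a consonant other than r, m, n, p, b, f, v)
  posbavi → pospavi   (b→p after a consonant, before a back vowel)
  pospavi → pospevi   (a→e after a consonant, before a labial obstruent)
So the Vushou cognate is 'pospevi'.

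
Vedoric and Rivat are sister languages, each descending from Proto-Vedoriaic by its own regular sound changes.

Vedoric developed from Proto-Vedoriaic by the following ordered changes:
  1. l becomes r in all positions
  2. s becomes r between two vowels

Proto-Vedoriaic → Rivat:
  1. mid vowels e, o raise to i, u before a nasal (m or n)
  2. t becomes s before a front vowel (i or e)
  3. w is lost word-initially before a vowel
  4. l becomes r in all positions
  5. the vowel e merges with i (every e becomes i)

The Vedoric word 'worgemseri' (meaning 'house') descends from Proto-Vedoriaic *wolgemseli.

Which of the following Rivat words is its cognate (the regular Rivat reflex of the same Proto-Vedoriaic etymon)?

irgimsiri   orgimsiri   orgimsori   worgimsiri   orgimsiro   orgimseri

Rivat: start from *wolgemseli.
  rule 1 (pre-nasal raising): wolgemseli → wolgimseli
  rule 2: no change — wolgimseli
  rule 3 (glide loss): wolgimseli → olgimseli
  rule 4 (unconditioned shift): olgimseli → orgimseri
  rule 5 (vowel merger): orgimseri → orgimsiri
  ⇒ Rivat orgimsiri
Only 'orgimsiri' matches the regular Rivat development of *wolgemseli.

orgimsiri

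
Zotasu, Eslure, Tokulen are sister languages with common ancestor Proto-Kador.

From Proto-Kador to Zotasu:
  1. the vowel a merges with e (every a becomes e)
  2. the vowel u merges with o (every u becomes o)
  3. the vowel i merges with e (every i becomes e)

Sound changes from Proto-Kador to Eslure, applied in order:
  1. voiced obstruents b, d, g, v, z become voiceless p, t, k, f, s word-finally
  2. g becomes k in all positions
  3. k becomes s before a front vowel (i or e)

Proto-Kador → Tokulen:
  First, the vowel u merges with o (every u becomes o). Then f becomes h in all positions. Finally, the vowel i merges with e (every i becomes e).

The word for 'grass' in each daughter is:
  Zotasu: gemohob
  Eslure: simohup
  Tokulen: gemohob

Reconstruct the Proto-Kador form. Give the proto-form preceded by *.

Position 7: Zotasu has b, Eslure has p, Tokulen has b. Zotasu preserves b here (none of its changes turn any other segment into b), so the proto-segment is *b.
Position 6: Zotasu has o, Eslure has u, Tokulen has o. Eslure preserves u here (none of its changes turn any other segment into u), so the proto-segment is *u.
Position 2: Zotasu has e, Eslure has i, Tokulen has e. Eslure preserves i here (none of its changes turn any other segment into i), so the proto-segment is *i.
This points to *gimohub. Verify forward in each daughter:
Zotasu: start from *gimohub.
  rule 1: no change — gimohub
  rule 2 (vowel merger): gimohub → gimohob
  rule 3 (vowel merger): gimohob → gemohob
  ⇒ Zotasu gemohob
Eslure: *gimohub
  gimohub → gimohup   [final devoicing]
  gimohup → kimohup   [unconditioned shift]
  kimohup → simohup   [palatalisation]
  giving Eslure simohup.
Tokulen: *gimohub
  gimohub → gimohob   [vowel merger]
  gimohob (rule 2 does not apply)
  gimohob → gemohob   [vowel merger]
  giving Tokulen gemohob.
No other proto-form is consistent with every reflex, so the reconstruction is *gimohub.

*gimohub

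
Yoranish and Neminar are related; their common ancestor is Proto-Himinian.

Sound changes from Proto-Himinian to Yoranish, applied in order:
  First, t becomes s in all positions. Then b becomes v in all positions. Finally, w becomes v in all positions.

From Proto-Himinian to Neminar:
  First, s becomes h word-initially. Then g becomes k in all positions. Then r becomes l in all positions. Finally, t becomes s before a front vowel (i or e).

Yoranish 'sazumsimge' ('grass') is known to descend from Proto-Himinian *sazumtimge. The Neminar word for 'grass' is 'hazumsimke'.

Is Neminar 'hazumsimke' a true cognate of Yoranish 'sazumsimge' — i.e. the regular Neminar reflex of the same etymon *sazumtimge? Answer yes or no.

Derive the expected Neminar reflex of *sazumtimge:
Neminar: *sazumtimge
  sazumtimge → hazumtimge   [debuccalisation]
  hazumtimge → hazumtimke   [unconditioned shift]
  hazumtimke (rule 3 does not apply)
  hazumtimke → hazumsimke   [palatalisation]
  giving Neminar hazumsimke.
Neminar 'hazumsimke' matches the regular reflex exactly, so the pair is cognate.

yes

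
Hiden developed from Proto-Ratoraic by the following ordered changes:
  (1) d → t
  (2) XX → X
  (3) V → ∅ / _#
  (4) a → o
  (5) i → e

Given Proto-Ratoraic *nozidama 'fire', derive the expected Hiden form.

Hiden: start from *nozidama.
  rule 1 (unconditioned shift): nozidama → nozitama
  rule 2: no change — nozitama
  rule 3 (apocope): nozitama → nozitam
  rule 4 (vowel merger): nozitam → nozitom
  rule 5 (vowel merger): nozitom → nozetom
  ⇒ Hiden nozetom

nozetom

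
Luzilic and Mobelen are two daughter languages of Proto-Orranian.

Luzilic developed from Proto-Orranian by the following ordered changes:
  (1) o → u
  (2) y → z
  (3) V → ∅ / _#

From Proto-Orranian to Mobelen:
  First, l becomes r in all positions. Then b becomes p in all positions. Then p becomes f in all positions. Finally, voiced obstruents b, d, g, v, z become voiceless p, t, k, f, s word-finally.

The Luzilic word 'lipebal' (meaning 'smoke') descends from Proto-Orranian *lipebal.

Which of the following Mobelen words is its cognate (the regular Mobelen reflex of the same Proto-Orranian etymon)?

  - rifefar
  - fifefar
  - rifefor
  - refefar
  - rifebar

Mobelen: *lipebal
  lipebal → ripebar   [unconditioned shift]
  ripebar → ripepar   [unconditioned shift]
  ripepar → rifefar   [unconditioned shift]
  rifefar (rule 4 does not apply)
  giving Mobelen rifefar.

rifefar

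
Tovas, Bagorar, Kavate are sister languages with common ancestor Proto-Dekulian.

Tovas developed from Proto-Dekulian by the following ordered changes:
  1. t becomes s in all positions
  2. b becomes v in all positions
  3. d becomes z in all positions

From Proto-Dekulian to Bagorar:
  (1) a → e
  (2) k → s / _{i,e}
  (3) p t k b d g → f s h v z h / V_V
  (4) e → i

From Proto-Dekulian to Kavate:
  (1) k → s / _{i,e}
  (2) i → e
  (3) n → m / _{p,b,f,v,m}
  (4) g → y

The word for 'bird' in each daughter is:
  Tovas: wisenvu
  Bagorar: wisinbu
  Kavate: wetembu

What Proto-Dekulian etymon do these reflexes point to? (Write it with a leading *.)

*witenbu

Position 6: Tovas has v, Bagorar has b, Kavate has b. Bagorar preserves b here (none of its changes turn any other segment into b), so the proto-segment is *b.
Position 3: Tovas has s, Bagorar has s, Kavate has t. Kavate preserves t here (none of its changes turn any other segment into t), so the proto-segment is *t.
This points to *witenbu. Verify forward in each daughter:
Tovas: *witenbu > wisenbu > wisenvu  (by unconditioned shift, unconditioned shift)
Bagorar: start from *witenbu.
  rule 1: no change — witenbu
  rule 2: no change — witenbu
  rule 3 (intervocalic lenition): witenbu → wisenbu
  rule 4 (vowel merger): wisenbu → wisinbu
  ⇒ Bagorar wisinbu
Kavate: *witenbu > wetenbu > wetembu  (by vowel merger, nasal place assimilation)
*witenbu is the unique common source.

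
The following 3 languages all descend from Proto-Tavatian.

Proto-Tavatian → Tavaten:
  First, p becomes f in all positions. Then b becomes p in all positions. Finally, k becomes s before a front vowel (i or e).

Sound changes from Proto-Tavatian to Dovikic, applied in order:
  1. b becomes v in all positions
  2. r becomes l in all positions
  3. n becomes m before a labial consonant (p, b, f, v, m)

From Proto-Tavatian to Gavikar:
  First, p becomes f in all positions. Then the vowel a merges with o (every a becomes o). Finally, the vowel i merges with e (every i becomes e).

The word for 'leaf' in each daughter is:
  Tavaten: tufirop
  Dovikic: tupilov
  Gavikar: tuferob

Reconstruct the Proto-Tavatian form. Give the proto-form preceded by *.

Position 5: Tavaten has r, Dovikic has l, Gavikar has r. Tavaten preserves r here (none of its changes turn any other segment into r), so the proto-segment is *r.
Position 4: Tavaten has i, Dovikic has i, Gavikar has e. Tavaten preserves i here (none of its changes turn any other segment into i), so the proto-segment is *i.
Verify the candidate proto-form against each daughter:
Tavaten: *tupirob > tufirob > tufirop  (by unconditioned shift, unconditioned shift)
Dovikic: start from *tupirob.
  rule 1 (unconditioned shift): tupirob → tupirov
  rule 2 (unconditioned shift): tupirov → tupilov
  rule 3: no change — tupilov
  ⇒ Dovikic tupilov
Gavikar: start from *tupirob.
  rule 1 (unconditioned shift): tupirob → tufirob
  rule 2: no change — tufirob
  rule 3 (vowel merger): tufirob → tuferob
  ⇒ Gavikar tuferob
*tupirob is the unique common source.

*tupirob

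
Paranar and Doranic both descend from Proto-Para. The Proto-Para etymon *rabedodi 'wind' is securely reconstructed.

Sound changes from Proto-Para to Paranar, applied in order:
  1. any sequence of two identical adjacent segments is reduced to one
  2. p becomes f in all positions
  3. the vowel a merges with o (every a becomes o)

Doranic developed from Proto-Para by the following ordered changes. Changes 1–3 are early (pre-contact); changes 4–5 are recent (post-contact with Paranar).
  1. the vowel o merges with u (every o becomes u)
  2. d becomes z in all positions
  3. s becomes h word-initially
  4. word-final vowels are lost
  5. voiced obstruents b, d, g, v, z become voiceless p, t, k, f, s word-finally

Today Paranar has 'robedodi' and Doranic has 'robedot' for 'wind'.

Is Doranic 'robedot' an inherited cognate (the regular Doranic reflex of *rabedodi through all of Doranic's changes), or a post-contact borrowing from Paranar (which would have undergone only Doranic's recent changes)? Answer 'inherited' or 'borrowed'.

If inherited, *rabedodi would pass through all of Doranic's changes:
Doranic: *rabedodi
  rabedodi → rabedudi   [vowel merger]
  rabedudi → rabezuzi   [unconditioned shift]
  rabezuzi (rule 3 does not apply)
  rabezuzi → rabezuz   [apocope]
  rabezuz → rabezus   [final devoicing]
  giving Doranic rabezus.
If borrowed from Paranar 'robedodi' after the early changes, it would undergo only the recent ones:
  rule 4 (apocope): robedodi → robedod
  rule 5 (final devoicing): robedod → robedot
  ⇒ as a loan: robedot
Doranic 'robedot' matches the loan outcome 'robedot', not the inherited 'rabezus' — it skipped the early Doranic changes, so it was borrowed from Paranar.

borrowed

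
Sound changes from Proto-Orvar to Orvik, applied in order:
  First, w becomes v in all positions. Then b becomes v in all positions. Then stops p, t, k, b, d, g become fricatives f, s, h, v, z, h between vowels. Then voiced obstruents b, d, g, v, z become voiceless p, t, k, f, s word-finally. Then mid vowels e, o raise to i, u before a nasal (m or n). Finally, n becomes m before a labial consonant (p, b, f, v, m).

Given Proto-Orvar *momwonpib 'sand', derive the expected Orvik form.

mumvumpif

Orvik: *momwonpib > momvonpib > momvonpiv > momvonpif > mumvunpif > mumvumpif  (by unconditioned shift, unconditioned shift, final devoicing, pre-nasal raising, nasal place assimilation)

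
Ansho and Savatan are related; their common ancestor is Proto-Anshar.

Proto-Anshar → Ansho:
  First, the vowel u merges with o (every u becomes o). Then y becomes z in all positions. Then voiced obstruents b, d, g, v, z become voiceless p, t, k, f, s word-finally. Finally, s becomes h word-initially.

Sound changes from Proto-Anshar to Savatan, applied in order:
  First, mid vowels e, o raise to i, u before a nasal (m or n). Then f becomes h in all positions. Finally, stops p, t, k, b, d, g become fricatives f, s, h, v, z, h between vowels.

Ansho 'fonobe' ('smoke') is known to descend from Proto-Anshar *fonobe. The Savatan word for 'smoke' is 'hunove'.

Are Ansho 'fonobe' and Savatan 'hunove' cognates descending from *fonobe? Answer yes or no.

yes

Derive the expected Savatan reflex of *fonobe:
Savatan: *fonobe > funobe > hunobe > hunove  (by pre-nasal raising, unconditioned shift, intervocalic lenition)
Savatan 'hunove' matches the regular reflex exactly, so the pair is cognate.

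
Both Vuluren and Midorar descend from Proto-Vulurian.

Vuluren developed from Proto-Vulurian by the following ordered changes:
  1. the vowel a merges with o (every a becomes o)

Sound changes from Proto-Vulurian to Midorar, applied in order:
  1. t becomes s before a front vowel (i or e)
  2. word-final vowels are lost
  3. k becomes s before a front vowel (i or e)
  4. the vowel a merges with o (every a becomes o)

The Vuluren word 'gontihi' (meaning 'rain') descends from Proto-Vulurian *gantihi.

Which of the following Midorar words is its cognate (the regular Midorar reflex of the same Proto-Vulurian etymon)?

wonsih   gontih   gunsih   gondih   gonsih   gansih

gonsih

Midorar: *gantihi
  gantihi → gansihi   [palatalisation]
  gansihi → gansih   [apocope]
  gansih (rule 3 does not apply)
  gansih → gonsih   [vowel merger]
  giving Midorar gonsih.
The other candidates each miss or misapply at least one Midorar change.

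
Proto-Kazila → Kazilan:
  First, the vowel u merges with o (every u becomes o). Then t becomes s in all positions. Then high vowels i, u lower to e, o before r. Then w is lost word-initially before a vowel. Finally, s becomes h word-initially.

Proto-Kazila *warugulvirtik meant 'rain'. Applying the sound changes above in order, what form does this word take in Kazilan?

Kazilan: *warugulvirtik > warogolvirtik > warogolvirsik > warogolversik > arogolversik  (by vowel merger, unconditioned shift, pre-rhotic lowering, glide loss)

arogolversik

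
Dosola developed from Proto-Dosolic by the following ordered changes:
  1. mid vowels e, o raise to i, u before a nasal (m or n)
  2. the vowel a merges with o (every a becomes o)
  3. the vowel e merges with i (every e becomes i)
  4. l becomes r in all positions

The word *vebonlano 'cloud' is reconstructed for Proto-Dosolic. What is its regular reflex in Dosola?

Dosola: *vebonlano > vebunlano > vebunlono > vibunlono > vibunrono  (by pre-nasal raising, vowel merger, vowel merger, unconditioned shift)

vibunrono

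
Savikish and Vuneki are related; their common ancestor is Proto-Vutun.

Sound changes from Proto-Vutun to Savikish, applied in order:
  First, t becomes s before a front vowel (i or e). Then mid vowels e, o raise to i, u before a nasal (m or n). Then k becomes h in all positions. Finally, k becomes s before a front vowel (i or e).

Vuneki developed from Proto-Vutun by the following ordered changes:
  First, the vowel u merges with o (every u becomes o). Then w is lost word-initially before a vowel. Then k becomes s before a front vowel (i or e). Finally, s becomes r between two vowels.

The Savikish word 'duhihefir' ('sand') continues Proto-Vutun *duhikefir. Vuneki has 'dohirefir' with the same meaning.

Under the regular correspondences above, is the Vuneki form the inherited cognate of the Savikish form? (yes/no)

yes

Derive the expected Vuneki reflex of *duhikefir:
Vuneki: start from *duhikefir.
  rule 1 (vowel merger): duhikefir → dohikefir
  rule 2: no change — dohikefir
  rule 3 (palatalisation): dohikefir → dohisefir
  rule 4 (rhotacism): dohisefir → dohirefir
  ⇒ Vuneki dohirefir
Vuneki 'dohirefir' matches the regular reflex exactly, so the pair is cognate.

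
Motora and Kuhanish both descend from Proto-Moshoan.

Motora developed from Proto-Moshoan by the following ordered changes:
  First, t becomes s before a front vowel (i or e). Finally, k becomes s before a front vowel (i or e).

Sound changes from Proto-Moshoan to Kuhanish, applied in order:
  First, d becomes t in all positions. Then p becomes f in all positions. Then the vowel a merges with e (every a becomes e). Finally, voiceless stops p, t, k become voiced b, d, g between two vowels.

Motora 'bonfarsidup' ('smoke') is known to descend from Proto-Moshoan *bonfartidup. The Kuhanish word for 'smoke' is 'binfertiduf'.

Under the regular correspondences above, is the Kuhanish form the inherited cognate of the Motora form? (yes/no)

Derive the expected Kuhanish reflex of *bonfartidup:
Kuhanish: *bonfartidup > bonfartitup > bonfartituf > bonfertituf > bonfertiduf  (by unconditioned shift, unconditioned shift, vowel merger, intervocalic voicing)
The regular Kuhanish reflex would be 'bonfertiduf', but the attested form is 'binfertiduf'. The correspondence is irregular, so they are not cognates (the Kuhanish form has a different source).

no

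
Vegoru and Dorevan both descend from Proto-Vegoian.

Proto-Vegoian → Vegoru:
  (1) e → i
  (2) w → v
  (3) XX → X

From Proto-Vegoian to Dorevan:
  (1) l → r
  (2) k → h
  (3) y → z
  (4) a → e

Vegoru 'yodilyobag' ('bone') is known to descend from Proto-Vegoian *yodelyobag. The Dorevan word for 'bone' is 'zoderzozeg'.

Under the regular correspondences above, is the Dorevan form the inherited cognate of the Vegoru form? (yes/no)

Derive the expected Dorevan reflex of *yodelyobag:
Dorevan: start from *yodelyobag.
  rule 1 (unconditioned shift): yodelyobag → yoderyobag
  rule 2: no change — yoderyobag
  rule 3 (unconditioned shift): yoderyobag → zoderzobag
  rule 4 (vowel merger): zoderzobag → zoderzobeg
  ⇒ Dorevan zoderzobeg
The regular Dorevan reflex would be 'zoderzobeg', but the attested form is 'zoderzozeg'. The correspondence is irregular, so they are not cognates (the Dorevan form has a different source).

no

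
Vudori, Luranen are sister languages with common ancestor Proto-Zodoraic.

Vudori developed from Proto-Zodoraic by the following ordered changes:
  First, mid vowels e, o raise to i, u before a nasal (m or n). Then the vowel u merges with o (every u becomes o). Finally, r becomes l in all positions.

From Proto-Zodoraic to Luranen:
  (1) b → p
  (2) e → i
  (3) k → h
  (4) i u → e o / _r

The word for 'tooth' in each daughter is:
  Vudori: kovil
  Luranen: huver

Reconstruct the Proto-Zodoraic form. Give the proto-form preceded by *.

Position 5: Vudori has l, Luranen has r. Luranen preserves r here (none of its changes turn any other segment into r), so the proto-segment is *r.
Position 2: Vudori has o, Luranen has u. Luranen preserves u here (none of its changes turn any other segment into u), so the proto-segment is *u.
Position 4: Vudori has i, Luranen has e. Taking the neighbouring segments as reconstructed: Vudori i can only go back to *i; Luranen e could go back to *e or *i — the one source consistent with every daughter is *i.
This points to *kuvir. Verify forward in each daughter:
Vudori: start from *kuvir.
  rule 1: no change — kuvir
  rule 2 (vowel merger): kuvir → kovir
  rule 3 (unconditioned shift): kovir → kovil
  ⇒ Vudori kovil
Luranen: *kuvir
  kuvir (rule 1 does not apply)
  kuvir (rule 2 does not apply)
  kuvir → huvir   [unconditioned shift]
  huvir → huver   [pre-rhotic lowering]
  giving Luranen huver.
*kuvir is the unique common source.

*kuvir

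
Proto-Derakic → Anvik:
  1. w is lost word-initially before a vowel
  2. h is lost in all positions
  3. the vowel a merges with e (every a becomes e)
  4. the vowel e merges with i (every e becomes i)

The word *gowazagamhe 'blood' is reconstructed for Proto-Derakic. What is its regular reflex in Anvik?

gowizigimi

Anvik: start from *gowazagamhe.
  rule 1: no change — gowazagamhe
  rule 2 (h-loss): gowazagamhe → gowazagame
  rule 3 (vowel merger): gowazagame → gowezegeme
  rule 4 (vowel merger): gowezegeme → gowizigimi
  ⇒ Anvik gowizigimi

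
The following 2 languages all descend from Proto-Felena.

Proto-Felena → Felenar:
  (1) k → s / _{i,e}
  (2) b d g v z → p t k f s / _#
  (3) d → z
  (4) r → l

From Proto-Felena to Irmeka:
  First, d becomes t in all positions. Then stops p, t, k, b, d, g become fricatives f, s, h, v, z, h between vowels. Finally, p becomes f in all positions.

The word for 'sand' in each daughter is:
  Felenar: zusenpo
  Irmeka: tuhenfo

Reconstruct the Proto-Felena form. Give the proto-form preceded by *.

*dukenpo

Position 6: Felenar has p, Irmeka has f. Taking the neighbouring segments as reconstructed: Felenar p can only go back to *p; Irmeka f could go back to *p or *f — the one source consistent with every daughter is *p.
Position 3: Felenar has s, Irmeka has h. Taking the neighbouring segments as reconstructed: Felenar s could go back to *k or *s; Irmeka h could go back to *k or *g or *h — the one source consistent with every daughter is *k.
Position 1: Felenar has z, Irmeka has t. Taking the neighbouring segments as reconstructed: Felenar z could go back to *d or *z; Irmeka t could go back to *t or *d — the one source consistent with every daughter is *d.
Continuing position by position gives *dukenpo; check it forward:
Felenar: *dukenpo
  dukenpo → dusenpo   [palatalisation]
  dusenpo (rule 2 does not apply)
  dusenpo → zusenpo   [unconditioned shift]
  zusenpo (rule 4 does not apply)
  giving Felenar zusenpo.
Irmeka: *dukenpo
  dukenpo → tukenpo   [unconditioned shift]
  tukenpo → tuhenpo   [intervocalic lenition]
  tuhenpo → tuhenfo   [unconditioned shift]
  giving Irmeka tuhenfo.
Only *dukenpo yields all of Felenar zusenpo, Irmeka tuhenfo.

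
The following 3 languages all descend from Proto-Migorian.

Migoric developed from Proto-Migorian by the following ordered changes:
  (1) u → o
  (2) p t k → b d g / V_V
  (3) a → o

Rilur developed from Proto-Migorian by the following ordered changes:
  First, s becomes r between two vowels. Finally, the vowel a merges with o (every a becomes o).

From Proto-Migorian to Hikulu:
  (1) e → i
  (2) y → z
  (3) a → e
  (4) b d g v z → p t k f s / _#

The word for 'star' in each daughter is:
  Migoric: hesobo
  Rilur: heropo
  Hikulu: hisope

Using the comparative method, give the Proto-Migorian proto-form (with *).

*hesopa

Position 2: Migoric has e, Rilur has e, Hikulu has i. Migoric preserves e here (none of its changes turn any other segment into e), so the proto-segment is *e.
Position 5: Migoric has b, Rilur has p, Hikulu has p. Rilur preserves p here (none of its changes turn any other segment into p), so the proto-segment is *p.
Position 6: Migoric has o, Rilur has o, Hikulu has e. In Hikulu, e can only continue *a, so the proto-segment is *a.
Verify the candidate proto-form against each daughter:
Migoric: *hesopa
  hesopa (rule 1 does not apply)
  hesopa → hesoba   [intervocalic voicing]
  hesoba → hesobo   [vowel merger]
  giving Migoric hesobo.
Rilur: start from *hesopa.
  rule 1 (rhotacism): hesopa → heropa
  rule 2 (vowel merger): heropa → heropo
  ⇒ Rilur heropo
Hikulu: *hesopa
  hesopa → hisopa   [vowel merger]
  hisopa (rule 2 does not apply)
  hisopa → hisope   [vowel merger]
  hisope (rule 4 does not apply)
  giving Hikulu hisope.
No other proto-form is consistent with every reflex, so the reconstruction is *hesopa.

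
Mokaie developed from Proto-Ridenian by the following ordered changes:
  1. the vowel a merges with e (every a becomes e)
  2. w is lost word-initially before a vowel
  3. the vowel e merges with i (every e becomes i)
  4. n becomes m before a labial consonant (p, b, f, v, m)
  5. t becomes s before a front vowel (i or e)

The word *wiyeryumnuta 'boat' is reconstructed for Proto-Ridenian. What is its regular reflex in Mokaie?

Mokaie: start from *wiyeryumnuta.
  rule 1 (vowel merger): wiyeryumnuta → wiyeryumnute
  rule 2 (glide loss): wiyeryumnute → iyeryumnute
  rule 3 (vowel merger): iyeryumnute → iyiryumnuti
  rule 4: no change — iyiryumnuti
  rule 5 (palatalisation): iyiryumnuti → iyiryumnusi
  ⇒ Mokaie iyiryumnusi

iyiryumnusi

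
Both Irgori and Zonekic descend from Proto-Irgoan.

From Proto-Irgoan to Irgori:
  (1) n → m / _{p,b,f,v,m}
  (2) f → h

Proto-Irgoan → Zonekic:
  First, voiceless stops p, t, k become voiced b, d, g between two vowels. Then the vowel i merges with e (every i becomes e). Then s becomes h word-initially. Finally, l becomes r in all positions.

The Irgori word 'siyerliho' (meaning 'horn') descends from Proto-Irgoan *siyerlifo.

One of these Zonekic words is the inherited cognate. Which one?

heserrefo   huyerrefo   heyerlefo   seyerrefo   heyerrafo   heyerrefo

heyerrefo

Zonekic: *siyerlifo > seyerlefo > heyerlefo > heyerrefo  (by vowel merger, debuccalisation, unconditioned shift)
Only 'heyerrefo' matches the regular Zonekic development of *siyerlifo.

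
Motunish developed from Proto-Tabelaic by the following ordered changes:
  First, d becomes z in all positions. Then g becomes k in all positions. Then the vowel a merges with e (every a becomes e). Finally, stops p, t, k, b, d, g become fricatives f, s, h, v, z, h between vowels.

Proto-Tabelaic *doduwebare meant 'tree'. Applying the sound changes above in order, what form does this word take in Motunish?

zozuwevere

Motunish: *doduwebare > zozuwebare > zozuwebere > zozuwevere  (by unconditioned shift, vowel merger, intervocalic lenition)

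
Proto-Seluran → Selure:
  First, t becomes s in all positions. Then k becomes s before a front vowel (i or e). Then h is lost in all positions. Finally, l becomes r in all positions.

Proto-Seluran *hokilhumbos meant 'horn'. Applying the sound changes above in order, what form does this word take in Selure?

Selure: *hokilhumbos
  hokilhumbos (rule 1 does not apply)
  hokilhumbos → hosilhumbos   [palatalisation]
  hosilhumbos → osilumbos   [h-loss]
  osilumbos → osirumbos   [unconditioned shift]
  giving Selure osirumbos.

osirumbos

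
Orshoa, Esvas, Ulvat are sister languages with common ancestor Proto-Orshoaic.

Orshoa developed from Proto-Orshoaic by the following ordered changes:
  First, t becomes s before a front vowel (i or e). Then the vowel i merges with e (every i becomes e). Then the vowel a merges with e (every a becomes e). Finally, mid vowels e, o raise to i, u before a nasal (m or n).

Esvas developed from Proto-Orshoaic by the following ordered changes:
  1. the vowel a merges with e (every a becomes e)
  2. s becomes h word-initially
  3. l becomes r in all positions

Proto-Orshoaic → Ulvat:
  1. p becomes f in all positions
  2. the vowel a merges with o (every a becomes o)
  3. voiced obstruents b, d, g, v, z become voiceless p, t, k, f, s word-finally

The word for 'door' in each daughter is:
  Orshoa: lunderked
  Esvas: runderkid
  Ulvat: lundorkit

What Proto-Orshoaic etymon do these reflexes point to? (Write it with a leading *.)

*lundarkid

Position 9: Orshoa has d, Esvas has d, Ulvat has t. Orshoa preserves d here (none of its changes turn any other segment into d), so the proto-segment is *d.
Position 5: Orshoa has e, Esvas has e, Ulvat has o. Taking the neighbouring segments as reconstructed: Orshoa e could go back to *a or *e or *i; Esvas e could go back to *a or *e; Ulvat o could go back to *a or *o — the one source consistent with every daughter is *a.
Verify the candidate proto-form against each daughter:
Orshoa: *lundarkid > lundarked > lunderked  (by vowel merger, vowel merger)
Esvas: *lundarkid
  lundarkid → lunderkid   [vowel merger]
  lunderkid (rule 2 does not apply)
  lunderkid → runderkid   [unconditioned shift]
  giving Esvas runderkid.
Ulvat: *lundarkid > lundorkid > lundorkit  (by vowel merger, final devoicing)
No other proto-form is consistent with every reflex, so the reconstruction is *lundarkid.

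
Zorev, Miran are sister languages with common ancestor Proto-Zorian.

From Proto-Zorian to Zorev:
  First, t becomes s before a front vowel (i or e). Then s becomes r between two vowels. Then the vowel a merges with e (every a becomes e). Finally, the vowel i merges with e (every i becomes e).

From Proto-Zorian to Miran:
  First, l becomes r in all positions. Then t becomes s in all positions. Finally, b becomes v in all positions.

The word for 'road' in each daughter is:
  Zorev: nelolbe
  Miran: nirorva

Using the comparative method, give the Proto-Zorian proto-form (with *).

Position 6: Zorev has b, Miran has v. Zorev preserves b here (none of its changes turn any other segment into b), so the proto-segment is *b.
Position 2: Zorev has e, Miran has i. Miran preserves i here (none of its changes turn any other segment into i), so the proto-segment is *i.
Position 7: Zorev has e, Miran has a. Miran preserves a here (none of its changes turn any other segment into a), so the proto-segment is *a.
Verify the candidate proto-form against each daughter:
Zorev: *nilolba > nilolbe > nelolbe  (by vowel merger, vowel merger)
Miran: *nilolba > nirorba > nirorva  (by unconditioned shift, unconditioned shift)
*nilolba is the unique common source.

*nilolba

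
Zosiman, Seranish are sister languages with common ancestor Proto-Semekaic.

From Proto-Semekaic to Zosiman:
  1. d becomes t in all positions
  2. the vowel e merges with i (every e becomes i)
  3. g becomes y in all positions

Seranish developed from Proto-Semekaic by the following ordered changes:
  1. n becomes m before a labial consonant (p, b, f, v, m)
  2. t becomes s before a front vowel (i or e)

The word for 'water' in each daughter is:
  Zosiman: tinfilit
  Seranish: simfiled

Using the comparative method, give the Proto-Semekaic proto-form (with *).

Position 7: Zosiman has i, Seranish has e. Seranish preserves e here (none of its changes turn any other segment into e), so the proto-segment is *e.
Position 1: Zosiman has t, Seranish has s. Taking the neighbouring segments as reconstructed: Zosiman t could go back to *t or *d; Seranish s could go back to *t or *s — the one source consistent with every daughter is *t.
Position 8: Zosiman has t, Seranish has d. Seranish preserves d here (none of its changes turn any other segment into d), so the proto-segment is *d.
Verify the candidate proto-form against each daughter:
Zosiman: *tinfiled > tinfilet > tinfilit  (by unconditioned shift, vowel merger)
Seranish: *tinfiled > timfiled > simfiled  (by nasal place assimilation, palatalisation)
No other proto-form is consistent with every reflex, so the reconstruction is *tinfiled.

*tinfiled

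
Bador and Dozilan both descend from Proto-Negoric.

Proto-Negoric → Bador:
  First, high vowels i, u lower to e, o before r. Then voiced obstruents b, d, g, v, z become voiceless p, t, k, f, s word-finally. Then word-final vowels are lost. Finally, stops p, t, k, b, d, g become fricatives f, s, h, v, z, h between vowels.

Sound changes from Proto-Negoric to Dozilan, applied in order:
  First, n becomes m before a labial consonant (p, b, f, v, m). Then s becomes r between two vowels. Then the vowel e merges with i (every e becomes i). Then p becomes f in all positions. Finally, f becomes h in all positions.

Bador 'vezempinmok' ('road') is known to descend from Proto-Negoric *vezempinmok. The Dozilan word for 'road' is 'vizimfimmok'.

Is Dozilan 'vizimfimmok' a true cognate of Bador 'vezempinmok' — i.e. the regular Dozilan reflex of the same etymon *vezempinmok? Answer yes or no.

no

Derive the expected Dozilan reflex of *vezempinmok:
Dozilan: start from *vezempinmok.
  rule 1 (nasal place assimilation): vezempinmok → vezempimmok
  rule 2: no change — vezempimmok
  rule 3 (vowel merger): vezempimmok → vizimpimmok
  rule 4 (unconditioned shift): vizimpimmok → vizimfimmok
  rule 5 (unconditioned shift): vizimfimmok → vizimhimmok
  ⇒ Dozilan vizimhimmok
The regular Dozilan reflex would be 'vizimhimmok', but the attested form is 'vizimfimmok'. The correspondence is irregular, so they are not cognates (the Dozilan form has a different source).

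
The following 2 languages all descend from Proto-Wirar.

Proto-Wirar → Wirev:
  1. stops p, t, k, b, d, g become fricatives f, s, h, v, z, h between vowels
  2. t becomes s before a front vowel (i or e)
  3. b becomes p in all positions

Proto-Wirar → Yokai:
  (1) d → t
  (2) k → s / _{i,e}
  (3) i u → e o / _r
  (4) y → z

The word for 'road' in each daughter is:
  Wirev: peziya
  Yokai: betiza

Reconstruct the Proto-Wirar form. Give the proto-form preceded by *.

*bediya

Position 3: Wirev has z, Yokai has t. Taking the neighbouring segments as reconstructed: Wirev z could go back to *d or *z; Yokai t could go back to *t or *d — the one source consistent with every daughter is *d.
Position 1: Wirev has p, Yokai has b. Yokai preserves b here (none of its changes turn any other segment into b), so the proto-segment is *b.
Position 5: Wirev has y, Yokai has z. Wirev preserves y here (none of its changes turn any other segment into y), so the proto-segment is *y.
This points to *bediya. Verify forward in each daughter:
Wirev: start from *bediya.
  rule 1 (intervocalic lenition): bediya → beziya
  rule 2: no change — beziya
  rule 3 (unconditioned shift): beziya → peziya
  ⇒ Wirev peziya
Yokai: *bediya
  bediya → betiya   [unconditioned shift]
  betiya (rule 2 does not apply)
  betiya (rule 3 does not apply)
  betiya → betiza   [unconditioned shift]
  giving Yokai betiza.
No other proto-form is consistent with every reflex, so the reconstruction is *bediya.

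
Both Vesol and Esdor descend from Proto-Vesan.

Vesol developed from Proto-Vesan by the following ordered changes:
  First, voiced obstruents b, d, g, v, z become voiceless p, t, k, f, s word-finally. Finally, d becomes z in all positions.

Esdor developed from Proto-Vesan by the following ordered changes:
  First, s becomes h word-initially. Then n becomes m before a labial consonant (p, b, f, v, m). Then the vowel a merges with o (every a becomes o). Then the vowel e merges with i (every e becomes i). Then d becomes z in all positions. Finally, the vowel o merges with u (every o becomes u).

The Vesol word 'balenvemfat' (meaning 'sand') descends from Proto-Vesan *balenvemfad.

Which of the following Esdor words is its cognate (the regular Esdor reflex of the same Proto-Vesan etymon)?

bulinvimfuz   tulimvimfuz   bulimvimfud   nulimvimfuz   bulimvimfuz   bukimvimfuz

Esdor: start from *balenvemfad.
  rule 1: no change — balenvemfad
  rule 2 (nasal place assimilation): balenvemfad → balemvemfad
  rule 3 (vowel merger): balemvemfad → bolemvemfod
  rule 4 (vowel merger): bolemvemfod → bolimvimfod
  rule 5 (unconditioned shift): bolimvimfod → bolimvimfoz
  rule 6 (vowel merger): bolimvimfoz → bulimvimfuz
  ⇒ Esdor bulimvimfuz
Only 'bulimvimfuz' matches the regular Esdor development of *balenvemfad.

bulimvimfuz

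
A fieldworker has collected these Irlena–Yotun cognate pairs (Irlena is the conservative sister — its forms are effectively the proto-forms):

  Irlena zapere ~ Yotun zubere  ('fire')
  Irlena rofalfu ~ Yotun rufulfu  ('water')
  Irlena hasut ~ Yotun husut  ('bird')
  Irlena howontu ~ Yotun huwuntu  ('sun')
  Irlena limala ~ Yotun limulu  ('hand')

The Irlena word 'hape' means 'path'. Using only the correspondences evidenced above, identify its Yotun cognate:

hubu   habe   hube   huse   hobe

hube

zapere ~ zubere — Irlena a corresponds to Yotun u after a consonant, before a labial obstruent.
zapere ~ zubere — Irlena p corresponds to Yotun b between vowels (before a front vowel).
Applying these to Irlena 'hape':
  hape → hupe   (a→u after a consonant, before a labial obstruent)
  hupe → hube   (p→b between vowels (before a front vowel))
So the Yotun cognate is 'hube'.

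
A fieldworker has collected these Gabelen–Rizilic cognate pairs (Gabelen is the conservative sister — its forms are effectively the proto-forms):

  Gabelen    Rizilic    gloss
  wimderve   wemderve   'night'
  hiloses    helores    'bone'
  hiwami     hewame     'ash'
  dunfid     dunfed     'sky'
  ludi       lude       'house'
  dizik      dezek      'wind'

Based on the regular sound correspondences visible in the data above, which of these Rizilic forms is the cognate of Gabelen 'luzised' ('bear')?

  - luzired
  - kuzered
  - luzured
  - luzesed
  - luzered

hiloses ~ helores, hiwami ~ hewame — Gabelen i corresponds to Rizilic e after a consonant, before a consonant other than r, m, n, p, b, f, v.
hiloses ~ helores — Gabelen s corresponds to Rizilic r between vowels (before a front vowel).
Applying these to Gabelen 'luzised':
  luzised → luzesed   (i→e after a consonant, before a consonant other than r, m, n, p, b, f, v)
  luzesed → luzered   (s→r between vowels (before a front vowel))
So the Rizilic cognate is 'luzered'.

luzered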